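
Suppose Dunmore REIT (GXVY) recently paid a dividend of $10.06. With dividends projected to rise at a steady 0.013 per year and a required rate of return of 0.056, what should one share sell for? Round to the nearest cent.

Gordon growth model: P₀ = D₁/(r − g). D₁ = 10.06 × (1 + 0.013) = 10.1908.
P₀ = 10.1908 / (0.056 − 0.013) = 10.1908 / 0.043 = 236.9949

$236.99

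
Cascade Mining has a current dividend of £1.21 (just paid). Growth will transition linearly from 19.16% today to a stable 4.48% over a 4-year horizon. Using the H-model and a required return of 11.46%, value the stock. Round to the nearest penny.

H-model: P₀ = D₀[(1+g_L) + H(g_S−g_L)]/(r−g_L), with H = 4/2 = 2.
P₀ = 1.21 × [(1+0.0448) + 2×(0.1916−0.0448)] / (0.1146−0.0448)
   = 1.21 × 1.3384 / 0.0698 = 23.2015

£23.20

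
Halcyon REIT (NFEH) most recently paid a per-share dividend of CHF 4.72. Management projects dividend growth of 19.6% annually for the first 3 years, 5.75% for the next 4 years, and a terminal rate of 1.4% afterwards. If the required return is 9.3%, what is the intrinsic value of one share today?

Three-stage DDM. Project D₁…D_7; terminal Gordon value at t=7 with g = 0.014; discount at r = 0.093.
D_1 = 5.6451
D_2 = 6.7516
D_3 = 8.0749
D_4 = 8.5392
D_5 = 9.0302
D_6 = 9.5494
D_7 = 10.0985
TV_7 = 10.2399/(0.093−0.014) = 129.6188
P₀ = Σ Dₜ/(1+r)ᵗ + TV_7/(1+r)^7 = 109.3471

CHF 109.35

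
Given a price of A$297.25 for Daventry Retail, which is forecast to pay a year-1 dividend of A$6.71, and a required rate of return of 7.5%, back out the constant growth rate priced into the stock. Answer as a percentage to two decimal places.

From P₀ = D₁/(r − g), the implied growth is g = r − D₁/P₀.
g = 0.075 − 6.71/297.25 = 0.075 − 0.02257 = 0.05243

5.24%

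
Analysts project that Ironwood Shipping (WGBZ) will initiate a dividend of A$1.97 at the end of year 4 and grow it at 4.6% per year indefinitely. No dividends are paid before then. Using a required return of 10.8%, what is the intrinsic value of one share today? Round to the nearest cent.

Deferred-dividend DDM. At t=3 the remaining stream is a growing perpetuity with first payment D_4 = 1.97.
V_3 = D_4/(r−g) = 1.97/(0.108−0.046) = 31.7742
P₀ = V_3/(1+r)^3 = 31.7742/(1+0.108)^3 = 23.3591

A$23.36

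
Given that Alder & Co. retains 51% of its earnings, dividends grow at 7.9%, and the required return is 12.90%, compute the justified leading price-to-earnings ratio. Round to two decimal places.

9.80

Payout ratio b = 1 − 0.51 = 0.49.
Justified leading P/E = b/(r−g) = 0.49/(0.129−0.079) = 9.8000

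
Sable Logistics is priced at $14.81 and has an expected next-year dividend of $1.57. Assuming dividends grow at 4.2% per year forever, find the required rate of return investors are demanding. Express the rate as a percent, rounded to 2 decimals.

14.80%

Rearranging the constant-growth DDM: r = D₁/P₀ + g.
r = 1.5700 / 14.81 + 0.042 = 0.10601 + 0.042 = 0.14801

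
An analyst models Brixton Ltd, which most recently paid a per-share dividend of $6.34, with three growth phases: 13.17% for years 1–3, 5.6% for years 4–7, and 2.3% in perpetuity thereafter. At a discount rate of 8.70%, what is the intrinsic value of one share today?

Three-stage DDM. Project D₁…D_7; terminal Gordon value at t=7 with g = 0.023; discount at r = 0.087.
D_1 = 7.1750
D_2 = 8.1199
D_3 = 9.1893
D_4 = 9.7039
D_5 = 10.2473
D_6 = 10.8212
D_7 = 11.4272
TV_7 = 11.6900/(0.087−0.023) = 182.6563
P₀ = Σ Dₜ/(1+r)ᵗ + TV_7/(1+r)^7 = 149.1292

$149.13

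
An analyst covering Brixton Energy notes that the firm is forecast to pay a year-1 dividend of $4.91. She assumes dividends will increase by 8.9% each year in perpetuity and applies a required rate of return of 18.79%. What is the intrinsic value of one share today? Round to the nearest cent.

Gordon growth model: P₀ = D₁/(r − g), with D₁ = 4.91 given directly.
P₀ = 4.9100 / (0.1879 − 0.089) = 4.9100 / 0.0989 = 49.6461

$49.65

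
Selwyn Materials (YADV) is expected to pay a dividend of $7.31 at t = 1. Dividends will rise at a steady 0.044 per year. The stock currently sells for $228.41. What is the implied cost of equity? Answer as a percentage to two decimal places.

7.60%

Rearranging the constant-growth DDM: r = D₁/P₀ + g.
r = 7.3100 / 228.41 + 0.044 = 0.03200 + 0.044 = 0.07600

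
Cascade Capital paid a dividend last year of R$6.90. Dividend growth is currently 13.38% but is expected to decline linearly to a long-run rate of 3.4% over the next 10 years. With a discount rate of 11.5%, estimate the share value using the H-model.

H-model: P₀ = D₀[(1+g_L) + H(g_S−g_L)]/(r−g_L), with H = 10/2 = 5.
P₀ = 6.90 × [(1+0.034) + 5×(0.1338−0.034)] / (0.115−0.034)
   = 6.90 × 1.5330 / 0.081 = 130.5889

R$130.59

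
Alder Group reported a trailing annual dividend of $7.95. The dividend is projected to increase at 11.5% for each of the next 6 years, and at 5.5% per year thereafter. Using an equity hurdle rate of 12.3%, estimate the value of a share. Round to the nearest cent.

Two-stage DDM. Project D₁…D_6 at 0.115, terminal growth 0.055, discount at r = 0.123.
D_1 = 8.8643
D_2 = 9.8836
D_3 = 11.0203
D_4 = 12.2876
D_5 = 13.7007
D_6 = 15.2762
Terminal value at t=6: TV = D_7/(r−g) = 16.1164/(0.123−0.055) = 237.0063
P₀ = 8.8643/(1+0.123)^1 + 9.8836/(1+0.123)^2 + 11.0203/(1+0.123)^3 + 12.2876/(1+0.123)^4 + 13.7007/(1+0.123)^5 + 15.2762/(1+0.123)^6 + 237.0063/(1+0.123)^6 = 164.6877

$164.69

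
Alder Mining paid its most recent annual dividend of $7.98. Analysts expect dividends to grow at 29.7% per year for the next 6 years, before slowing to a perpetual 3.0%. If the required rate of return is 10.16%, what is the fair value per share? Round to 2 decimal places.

Two-stage DDM. Project D₁…D_6 at 0.297, terminal growth 0.03, discount at r = 0.1016.
D_1 = 10.3501
D_2 = 13.4240
D_3 = 17.4110
D_4 = 22.5820
D_5 = 29.2889
D_6 = 37.9877
Terminal value at t=6: TV = D_7/(r−g) = 39.1273/(0.1016−0.03) = 546.4708
P₀ = 10.3501/(1+0.1016)^1 + 13.4240/(1+0.1016)^2 + 17.4110/(1+0.1016)^3 + 22.5820/(1+0.1016)^4 + 29.2889/(1+0.1016)^5 + 37.9877/(1+0.1016)^6 + 546.4708/(1+0.1016)^6 = 393.9175

$393.92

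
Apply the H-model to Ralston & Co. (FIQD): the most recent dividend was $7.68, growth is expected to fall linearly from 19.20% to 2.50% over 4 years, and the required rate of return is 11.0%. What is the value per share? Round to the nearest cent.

$122.79

H-model: P₀ = D₀[(1+g_L) + H(g_S−g_L)]/(r−g_L), with H = 4/2 = 2.
P₀ = 7.68 × [(1+0.025) + 2×(0.192−0.025)] / (0.11−0.025)
   = 7.68 × 1.3590 / 0.085 = 122.7896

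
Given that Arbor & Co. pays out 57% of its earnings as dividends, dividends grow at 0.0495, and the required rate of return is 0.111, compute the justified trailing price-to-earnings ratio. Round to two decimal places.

9.73

Justified trailing P/E = b(1+g)/(r−g) = 0.57×(1+0.0495)/(0.111−0.0495) = 9.7271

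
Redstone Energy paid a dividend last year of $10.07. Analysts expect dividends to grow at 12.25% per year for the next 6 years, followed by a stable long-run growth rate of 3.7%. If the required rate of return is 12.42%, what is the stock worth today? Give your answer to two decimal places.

$178.77

Two-stage DDM. Project D₁…D_6 at 0.1225, terminal growth 0.037, discount at r = 0.1242.
D_1 = 11.3036
D_2 = 12.6883
D_3 = 14.2426
D_4 = 15.9873
D_5 = 17.9457
D_6 = 20.1441
Terminal value at t=6: TV = D_7/(r−g) = 20.8894/(0.1242−0.037) = 239.5575
P₀ = 11.3036/(1+0.1242)^1 + 12.6883/(1+0.1242)^2 + 14.2426/(1+0.1242)^3 + 15.9873/(1+0.1242)^4 + 17.9457/(1+0.1242)^5 + 20.1441/(1+0.1242)^6 + 239.5575/(1+0.1242)^6 = 178.7730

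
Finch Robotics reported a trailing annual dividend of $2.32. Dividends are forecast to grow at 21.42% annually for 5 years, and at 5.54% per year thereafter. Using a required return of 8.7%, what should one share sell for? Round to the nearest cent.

Two-stage DDM. Project D₁…D_5 at 0.2142, terminal growth 0.0554, discount at r = 0.087.
D_1 = 2.8169
D_2 = 3.4203
D_3 = 4.1530
D_4 = 5.0425
D_5 = 6.1226
Terminal value at t=5: TV = D_6/(r−g) = 6.4618/(0.087−0.0554) = 204.4886
P₀ = 2.8169/(1+0.087)^1 + 3.4203/(1+0.087)^2 + 4.1530/(1+0.087)^3 + 5.0425/(1+0.087)^4 + 6.1226/(1+0.087)^5 + 204.4886/(1+0.087)^5 = 151.1138

$151.11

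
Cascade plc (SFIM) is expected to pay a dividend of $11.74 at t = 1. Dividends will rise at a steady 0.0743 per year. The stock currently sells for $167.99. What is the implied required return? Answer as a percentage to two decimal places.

14.42%

Rearranging the constant-growth DDM: r = D₁/P₀ + g.
r = 11.7400 / 167.99 + 0.0743 = 0.06989 + 0.0743 = 0.14419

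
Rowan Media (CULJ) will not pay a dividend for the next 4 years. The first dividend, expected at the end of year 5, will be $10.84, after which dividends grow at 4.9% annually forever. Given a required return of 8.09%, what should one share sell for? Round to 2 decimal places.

Deferred-dividend DDM. At t=4 the remaining stream is a growing perpetuity with first payment D_5 = 10.84.
V_4 = D_5/(r−g) = 10.84/(0.0809−0.049) = 339.8119
P₀ = V_4/(1+r)^4 = 339.8119/(1+0.0809)^4 = 248.9411

$248.94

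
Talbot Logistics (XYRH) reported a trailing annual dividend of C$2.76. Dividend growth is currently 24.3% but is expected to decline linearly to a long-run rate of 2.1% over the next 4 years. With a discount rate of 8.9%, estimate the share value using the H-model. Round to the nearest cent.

C$59.46

H-model: P₀ = D₀[(1+g_L) + H(g_S−g_L)]/(r−g_L), with H = 4/2 = 2.
P₀ = 2.76 × [(1+0.021) + 2×(0.243−0.021)] / (0.089−0.021)
   = 2.76 × 1.4650 / 0.068 = 59.4618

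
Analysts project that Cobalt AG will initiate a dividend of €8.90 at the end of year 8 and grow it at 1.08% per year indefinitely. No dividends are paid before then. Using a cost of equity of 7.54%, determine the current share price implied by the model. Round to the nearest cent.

€82.83

Deferred-dividend DDM. At t=7 the remaining stream is a growing perpetuity with first payment D_8 = 8.90.
V_7 = D_8/(r−g) = 8.90/(0.0754−0.0108) = 137.7709
P₀ = V_7/(1+r)^7 = 137.7709/(1+0.0754)^7 = 82.8261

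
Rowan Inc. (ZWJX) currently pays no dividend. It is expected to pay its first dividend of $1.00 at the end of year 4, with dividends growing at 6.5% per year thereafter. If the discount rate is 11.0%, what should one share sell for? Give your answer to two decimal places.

Deferred-dividend DDM. At t=3 the remaining stream is a growing perpetuity with first payment D_4 = 1.00.
V_3 = D_4/(r−g) = 1.00/(0.11−0.065) = 22.2222
P₀ = V_3/(1+r)^3 = 22.2222/(1+0.11)^3 = 16.2487

$16.25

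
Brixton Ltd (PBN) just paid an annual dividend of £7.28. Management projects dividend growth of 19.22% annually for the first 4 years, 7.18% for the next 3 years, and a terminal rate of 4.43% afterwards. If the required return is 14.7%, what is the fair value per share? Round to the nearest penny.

£124.90

Three-stage DDM. Project D₁…D_7; terminal Gordon value at t=7 with g = 0.0443; discount at r = 0.147.
D_1 = 8.6792
D_2 = 10.3474
D_3 = 12.3361
D_4 = 14.7071
D_5 = 15.7631
D_6 = 16.8949
D_7 = 18.1079
TV_7 = 18.9101/(0.147−0.0443) = 184.1297
P₀ = Σ Dₜ/(1+r)ᵗ + TV_7/(1+r)^7 = 124.8953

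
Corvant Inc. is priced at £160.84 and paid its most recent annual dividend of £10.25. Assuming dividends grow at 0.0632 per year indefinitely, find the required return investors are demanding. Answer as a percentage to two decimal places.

Rearranging the constant-growth DDM: r = D₁/P₀ + g.
D₁ = 10.25 × (1 + 0.0632) = 10.8978.
r = 10.8978 / 160.84 + 0.0632 = 0.06776 + 0.0632 = 0.13096

13.10%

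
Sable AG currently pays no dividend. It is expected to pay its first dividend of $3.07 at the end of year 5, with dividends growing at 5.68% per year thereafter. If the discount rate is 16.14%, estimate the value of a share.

Deferred-dividend DDM. At t=4 the remaining stream is a growing perpetuity with first payment D_5 = 3.07.
V_4 = D_5/(r−g) = 3.07/(0.1614−0.0568) = 29.3499
P₀ = V_4/(1+r)^4 = 29.3499/(1+0.1614)^4 = 16.1317

$16.13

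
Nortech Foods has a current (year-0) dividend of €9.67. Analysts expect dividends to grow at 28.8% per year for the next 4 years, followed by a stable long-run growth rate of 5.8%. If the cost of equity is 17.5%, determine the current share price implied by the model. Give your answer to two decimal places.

€175.17

Two-stage DDM. Project D₁…D_4 at 0.288, terminal growth 0.058, discount at r = 0.175.
D_1 = 12.4550
D_2 = 16.0420
D_3 = 20.6621
D_4 = 26.6128
Terminal value at t=4: TV = D_5/(r−g) = 28.1563/(0.175−0.058) = 240.6521
P₀ = 12.4550/(1+0.175)^1 + 16.0420/(1+0.175)^2 + 20.6621/(1+0.175)^3 + 26.6128/(1+0.175)^4 + 240.6521/(1+0.175)^4 = 175.1698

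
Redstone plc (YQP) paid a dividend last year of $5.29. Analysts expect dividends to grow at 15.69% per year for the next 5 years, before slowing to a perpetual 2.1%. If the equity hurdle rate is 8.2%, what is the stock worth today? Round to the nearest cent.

$156.21

Two-stage DDM. Project D₁…D_5 at 0.1569, terminal growth 0.021, discount at r = 0.082.
D_1 = 6.1200
D_2 = 7.0802
D_3 = 8.1911
D_4 = 9.4763
D_5 = 10.9631
Terminal value at t=5: TV = D_6/(r−g) = 11.1934/(0.082−0.021) = 183.4977
P₀ = 6.1200/(1+0.082)^1 + 7.0802/(1+0.082)^2 + 8.1911/(1+0.082)^3 + 9.4763/(1+0.082)^4 + 10.9631/(1+0.082)^5 + 183.4977/(1+0.082)^5 = 156.2125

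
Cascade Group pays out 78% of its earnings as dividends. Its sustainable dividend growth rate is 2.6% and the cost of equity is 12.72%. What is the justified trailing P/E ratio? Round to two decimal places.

Justified trailing P/E = b(1+g)/(r−g) = 0.78×(1+0.026)/(0.1272−0.026) = 7.9079

7.91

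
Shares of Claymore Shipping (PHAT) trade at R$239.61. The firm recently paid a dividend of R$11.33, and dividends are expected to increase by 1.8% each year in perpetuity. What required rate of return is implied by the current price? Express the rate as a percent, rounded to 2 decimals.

Rearranging the constant-growth DDM: r = D₁/P₀ + g.
D₁ = 11.33 × (1 + 0.018) = 11.5339.
r = 11.5339 / 239.61 + 0.018 = 0.04814 + 0.018 = 0.06614

6.61%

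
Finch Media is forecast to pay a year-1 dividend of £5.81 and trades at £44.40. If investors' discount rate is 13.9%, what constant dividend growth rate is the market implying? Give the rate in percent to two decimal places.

0.81%

From P₀ = D₁/(r − g), the implied growth is g = r − D₁/P₀.
g = 0.139 − 5.81/44.40 = 0.139 − 0.13086 = 0.00814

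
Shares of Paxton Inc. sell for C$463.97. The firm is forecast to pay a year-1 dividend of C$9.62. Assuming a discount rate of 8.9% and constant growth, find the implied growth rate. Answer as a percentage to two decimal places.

From P₀ = D₁/(r − g), the implied growth is g = r − D₁/P₀.
g = 0.089 − 9.62/463.97 = 0.089 − 0.02073 = 0.06827

6.83%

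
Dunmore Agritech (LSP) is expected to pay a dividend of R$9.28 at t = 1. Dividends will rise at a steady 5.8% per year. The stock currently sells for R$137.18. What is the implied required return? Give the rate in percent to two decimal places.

12.56%

Rearranging the constant-growth DDM: r = D₁/P₀ + g.
r = 9.2800 / 137.18 + 0.058 = 0.06765 + 0.058 = 0.12565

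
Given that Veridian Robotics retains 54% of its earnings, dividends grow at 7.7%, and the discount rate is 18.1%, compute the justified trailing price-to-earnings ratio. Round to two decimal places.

4.76

Payout ratio b = 1 − 0.54 = 0.46.
Justified trailing P/E = b(1+g)/(r−g) = 0.46×(1+0.077)/(0.181−0.077) = 4.7637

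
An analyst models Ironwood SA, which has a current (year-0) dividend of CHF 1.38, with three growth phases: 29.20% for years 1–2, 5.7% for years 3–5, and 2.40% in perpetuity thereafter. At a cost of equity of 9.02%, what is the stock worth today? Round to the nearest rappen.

Three-stage DDM. Project D₁…D_5; terminal Gordon value at t=5 with g = 0.024; discount at r = 0.0902.
D_1 = 1.7830
D_2 = 2.3036
D_3 = 2.4349
D_4 = 2.5737
D_5 = 2.7204
TV_5 = 2.7857/(0.0902−0.024) = 42.0795
P₀ = Σ Dₜ/(1+r)ᵗ + TV_5/(1+r)^5 = 36.3649

CHF 36.36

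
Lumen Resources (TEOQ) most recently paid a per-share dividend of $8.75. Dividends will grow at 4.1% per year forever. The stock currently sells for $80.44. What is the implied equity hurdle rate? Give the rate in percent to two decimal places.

15.42%

Rearranging the constant-growth DDM: r = D₁/P₀ + g.
D₁ = 8.75 × (1 + 0.041) = 9.1087.
r = 9.1087 / 80.44 + 0.041 = 0.11324 + 0.041 = 0.15424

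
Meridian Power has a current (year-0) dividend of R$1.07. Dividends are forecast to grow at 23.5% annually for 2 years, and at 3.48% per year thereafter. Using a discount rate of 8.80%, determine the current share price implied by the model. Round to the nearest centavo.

R$29.41

Two-stage DDM. Project D₁…D_2 at 0.235, terminal growth 0.0348, discount at r = 0.088.
D_1 = 1.3215
D_2 = 1.6320
Terminal value at t=2: TV = D_3/(r−g) = 1.6888/(0.088−0.0348) = 31.7441
P₀ = 1.3215/(1+0.088)^1 + 1.6320/(1+0.088)^2 + 31.7441/(1+0.088)^2 = 29.4099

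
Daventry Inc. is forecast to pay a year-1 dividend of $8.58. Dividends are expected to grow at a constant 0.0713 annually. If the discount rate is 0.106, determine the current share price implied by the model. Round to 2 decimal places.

Gordon growth model: P₀ = D₁/(r − g), with D₁ = 8.58 given directly.
P₀ = 8.5800 / (0.106 − 0.0713) = 8.5800 / 0.0347 = 247.2622

$247.26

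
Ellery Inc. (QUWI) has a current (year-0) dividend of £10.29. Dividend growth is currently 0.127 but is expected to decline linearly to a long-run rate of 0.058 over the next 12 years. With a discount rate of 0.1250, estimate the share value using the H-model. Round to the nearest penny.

H-model: P₀ = D₀[(1+g_L) + H(g_S−g_L)]/(r−g_L), with H = 12/2 = 6.
P₀ = 10.29 × [(1+0.058) + 6×(0.127−0.058)] / (0.125−0.058)
   = 10.29 × 1.4720 / 0.067 = 226.0728

£226.07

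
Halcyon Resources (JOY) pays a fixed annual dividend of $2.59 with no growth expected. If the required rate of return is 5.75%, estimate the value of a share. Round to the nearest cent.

$45.04

Zero-growth DDM (perpetuity): P₀ = D/r = 2.59 / 0.0575 = 45.0435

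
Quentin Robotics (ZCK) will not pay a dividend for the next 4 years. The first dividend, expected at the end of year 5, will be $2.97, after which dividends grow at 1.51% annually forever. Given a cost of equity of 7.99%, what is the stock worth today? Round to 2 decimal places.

Deferred-dividend DDM. At t=4 the remaining stream is a growing perpetuity with first payment D_5 = 2.97.
V_4 = D_5/(r−g) = 2.97/(0.0799−0.0151) = 45.8333
P₀ = V_4/(1+r)^4 = 45.8333/(1+0.0799)^4 = 33.7013

$33.70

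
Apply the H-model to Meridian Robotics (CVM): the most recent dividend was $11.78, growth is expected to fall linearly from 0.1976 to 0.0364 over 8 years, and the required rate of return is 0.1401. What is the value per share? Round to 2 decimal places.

$190.98

H-model: P₀ = D₀[(1+g_L) + H(g_S−g_L)]/(r−g_L), with H = 8/2 = 4.
P₀ = 11.78 × [(1+0.0364) + 4×(0.1976−0.0364)] / (0.1401−0.0364)
   = 11.78 × 1.6812 / 0.1037 = 190.9791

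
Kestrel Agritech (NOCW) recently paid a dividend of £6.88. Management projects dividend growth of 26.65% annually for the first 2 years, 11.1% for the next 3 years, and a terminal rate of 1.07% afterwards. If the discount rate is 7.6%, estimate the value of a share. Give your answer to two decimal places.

Three-stage DDM. Project D₁…D_5; terminal Gordon value at t=5 with g = 0.0107; discount at r = 0.076.
D_1 = 8.7135
D_2 = 11.0357
D_3 = 12.2606
D_4 = 13.6216
D_5 = 15.1336
TV_5 = 15.2955/(0.076−0.0107) = 234.2341
P₀ = Σ Dₜ/(1+r)ᵗ + TV_5/(1+r)^5 = 210.5272

£210.53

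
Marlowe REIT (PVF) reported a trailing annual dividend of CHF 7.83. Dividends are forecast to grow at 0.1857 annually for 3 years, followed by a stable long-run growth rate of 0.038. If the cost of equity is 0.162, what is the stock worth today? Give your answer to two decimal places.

CHF 94.10

Two-stage DDM. Project D₁…D_3 at 0.1857, terminal growth 0.038, discount at r = 0.162.
D_1 = 9.2840
D_2 = 11.0081
D_3 = 13.0523
Terminal value at t=3: TV = D_4/(r−g) = 13.5483/(0.162−0.038) = 109.2602
P₀ = 9.2840/(1+0.162)^1 + 11.0081/(1+0.162)^2 + 13.0523/(1+0.162)^3 + 109.2602/(1+0.162)^3 = 94.0988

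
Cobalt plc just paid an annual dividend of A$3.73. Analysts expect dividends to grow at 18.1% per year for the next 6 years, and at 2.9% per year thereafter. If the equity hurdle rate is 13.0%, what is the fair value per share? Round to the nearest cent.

Two-stage DDM. Project D₁…D_6 at 0.181, terminal growth 0.029, discount at r = 0.13.
D_1 = 4.4051
D_2 = 5.2025
D_3 = 6.1441
D_4 = 7.2562
D_5 = 8.5696
D_6 = 10.1206
Terminal value at t=6: TV = D_7/(r−g) = 10.4141/(0.13−0.029) = 103.1103
P₀ = 4.4051/(1+0.13)^1 + 5.2025/(1+0.13)^2 + 6.1441/(1+0.13)^3 + 7.2562/(1+0.13)^4 + 8.5696/(1+0.13)^5 + 10.1206/(1+0.13)^6 + 103.1103/(1+0.13)^6 = 75.7193

A$75.72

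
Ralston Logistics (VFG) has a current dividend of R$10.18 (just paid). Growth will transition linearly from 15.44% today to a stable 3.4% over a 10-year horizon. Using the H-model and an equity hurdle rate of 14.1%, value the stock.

R$155.65

H-model: P₀ = D₀[(1+g_L) + H(g_S−g_L)]/(r−g_L), with H = 10/2 = 5.
P₀ = 10.18 × [(1+0.034) + 5×(0.1544−0.034)] / (0.141−0.034)
   = 10.18 × 1.6360 / 0.107 = 155.6493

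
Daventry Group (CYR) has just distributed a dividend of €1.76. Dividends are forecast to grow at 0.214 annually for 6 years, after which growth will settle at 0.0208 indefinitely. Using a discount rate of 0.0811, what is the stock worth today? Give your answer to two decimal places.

Two-stage DDM. Project D₁…D_6 at 0.214, terminal growth 0.0208, discount at r = 0.0811.
D_1 = 2.1366
D_2 = 2.5939
D_3 = 3.1490
D_4 = 3.8229
D_5 = 4.6409
D_6 = 5.6341
Terminal value at t=6: TV = D_7/(r−g) = 5.7513/(0.0811−0.0208) = 95.3780
P₀ = 2.1366/(1+0.0811)^1 + 2.5939/(1+0.0811)^2 + 3.1490/(1+0.0811)^3 + 3.8229/(1+0.0811)^4 + 4.6409/(1+0.0811)^5 + 5.6341/(1+0.0811)^6 + 95.3780/(1+0.0811)^6 = 75.8959

€75.90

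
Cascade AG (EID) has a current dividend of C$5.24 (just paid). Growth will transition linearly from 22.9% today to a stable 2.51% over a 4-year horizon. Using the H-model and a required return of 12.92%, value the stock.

C$72.13

H-model: P₀ = D₀[(1+g_L) + H(g_S−g_L)]/(r−g_L), with H = 4/2 = 2.
P₀ = 5.24 × [(1+0.0251) + 2×(0.229−0.0251)] / (0.1292−0.0251)
   = 5.24 × 1.4329 / 0.1041 = 72.1268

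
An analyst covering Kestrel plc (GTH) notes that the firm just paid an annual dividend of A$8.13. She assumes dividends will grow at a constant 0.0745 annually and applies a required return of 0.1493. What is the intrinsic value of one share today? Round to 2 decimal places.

Gordon growth model: P₀ = D₁/(r − g). D₁ = 8.13 × (1 + 0.0745) = 8.7357.
P₀ = 8.7357 / (0.1493 − 0.0745) = 8.7357 / 0.0748 = 116.7872

A$116.79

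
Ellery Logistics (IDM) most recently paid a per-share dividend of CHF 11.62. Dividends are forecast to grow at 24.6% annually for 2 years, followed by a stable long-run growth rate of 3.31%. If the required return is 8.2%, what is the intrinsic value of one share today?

CHF 354.34

Two-stage DDM. Project D₁…D_2 at 0.246, terminal growth 0.0331, discount at r = 0.082.
D_1 = 14.4785
D_2 = 18.0402
Terminal value at t=2: TV = D_3/(r−g) = 18.6374/(0.082−0.0331) = 381.1323
P₀ = 14.4785/(1+0.082)^1 + 18.0402/(1+0.082)^2 + 381.1323/(1+0.082)^2 = 354.3433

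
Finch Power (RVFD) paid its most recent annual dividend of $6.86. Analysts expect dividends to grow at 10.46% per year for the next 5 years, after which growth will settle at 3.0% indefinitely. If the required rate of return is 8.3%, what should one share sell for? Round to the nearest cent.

Two-stage DDM. Project D₁…D_5 at 0.1046, terminal growth 0.03, discount at r = 0.083.
D_1 = 7.5776
D_2 = 8.3702
D_3 = 9.2457
D_4 = 10.2128
D_5 = 11.2810
Terminal value at t=5: TV = D_6/(r−g) = 11.6195/(0.083−0.03) = 219.2354
P₀ = 7.5776/(1+0.083)^1 + 8.3702/(1+0.083)^2 + 9.2457/(1+0.083)^3 + 10.2128/(1+0.083)^4 + 11.2810/(1+0.083)^5 + 219.2354/(1+0.083)^5 = 183.5604

$183.56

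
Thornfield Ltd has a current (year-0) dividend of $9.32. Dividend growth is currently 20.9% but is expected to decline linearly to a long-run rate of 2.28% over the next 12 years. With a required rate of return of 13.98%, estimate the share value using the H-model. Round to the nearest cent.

$170.47

H-model: P₀ = D₀[(1+g_L) + H(g_S−g_L)]/(r−g_L), with H = 12/2 = 6.
P₀ = 9.32 × [(1+0.0228) + 6×(0.209−0.0228)] / (0.1398−0.0228)
   = 9.32 × 2.1400 / 0.117 = 170.4684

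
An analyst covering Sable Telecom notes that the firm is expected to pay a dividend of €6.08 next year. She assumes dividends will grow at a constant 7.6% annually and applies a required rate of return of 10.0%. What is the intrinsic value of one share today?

€253.33

Gordon growth model: P₀ = D₁/(r − g), with D₁ = 6.08 given directly.
P₀ = 6.0800 / (0.1 − 0.076) = 6.0800 / 0.024 = 253.3333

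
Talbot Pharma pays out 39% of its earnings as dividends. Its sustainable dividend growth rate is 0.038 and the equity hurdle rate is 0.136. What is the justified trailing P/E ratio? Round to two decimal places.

4.13

Justified trailing P/E = b(1+g)/(r−g) = 0.39×(1+0.038)/(0.136−0.038) = 4.1308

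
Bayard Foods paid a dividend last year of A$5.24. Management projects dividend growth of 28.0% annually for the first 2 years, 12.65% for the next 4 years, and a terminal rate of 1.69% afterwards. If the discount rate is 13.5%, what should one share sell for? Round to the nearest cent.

A$94.42

Three-stage DDM. Project D₁…D_6; terminal Gordon value at t=6 with g = 0.0169; discount at r = 0.135.
D_1 = 6.7072
D_2 = 8.5852
D_3 = 9.6712
D_4 = 10.8947
D_5 = 12.2728
D_6 = 13.8253
TV_6 = 14.0590/(0.135−0.0169) = 119.0431
P₀ = Σ Dₜ/(1+r)ᵗ + TV_6/(1+r)^6 = 94.4198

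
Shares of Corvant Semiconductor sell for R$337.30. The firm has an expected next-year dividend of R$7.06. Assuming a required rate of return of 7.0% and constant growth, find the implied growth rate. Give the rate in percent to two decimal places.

From P₀ = D₁/(r − g), the implied growth is g = r − D₁/P₀.
g = 0.07 − 7.06/337.30 = 0.07 − 0.02093 = 0.04907

4.91%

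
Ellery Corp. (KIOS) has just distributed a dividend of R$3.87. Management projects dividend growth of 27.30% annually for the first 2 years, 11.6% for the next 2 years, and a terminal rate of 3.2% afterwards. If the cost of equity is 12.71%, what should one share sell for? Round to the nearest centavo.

Three-stage DDM. Project D₁…D_4; terminal Gordon value at t=4 with g = 0.032; discount at r = 0.1271.
D_1 = 4.9265
D_2 = 6.2714
D_3 = 6.9989
D_4 = 7.8108
TV_4 = 8.0608/(0.1271−0.032) = 84.7609
P₀ = Σ Dₜ/(1+r)ᵗ + TV_4/(1+r)^4 = 71.5584

R$71.56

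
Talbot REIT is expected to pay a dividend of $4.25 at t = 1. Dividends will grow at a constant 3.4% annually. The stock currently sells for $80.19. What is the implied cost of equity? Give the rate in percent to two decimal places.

8.70%

Rearranging the constant-growth DDM: r = D₁/P₀ + g.
r = 4.2500 / 80.19 + 0.034 = 0.05300 + 0.034 = 0.08700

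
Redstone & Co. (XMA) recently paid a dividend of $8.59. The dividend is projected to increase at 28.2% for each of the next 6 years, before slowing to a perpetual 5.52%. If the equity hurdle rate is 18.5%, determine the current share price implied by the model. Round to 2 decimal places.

Two-stage DDM. Project D₁…D_6 at 0.282, terminal growth 0.0552, discount at r = 0.185.
D_1 = 11.0124
D_2 = 14.1179
D_3 = 18.0991
D_4 = 23.2031
D_5 = 29.7463
D_6 = 38.1348
Terminal value at t=6: TV = D_7/(r−g) = 40.2398/(0.185−0.0552) = 310.0141
P₀ = 11.0124/(1+0.185)^1 + 14.1179/(1+0.185)^2 + 18.0991/(1+0.185)^3 + 23.2031/(1+0.185)^4 + 29.7463/(1+0.185)^5 + 38.1348/(1+0.185)^6 + 310.0141/(1+0.185)^6 = 180.4560

$180.46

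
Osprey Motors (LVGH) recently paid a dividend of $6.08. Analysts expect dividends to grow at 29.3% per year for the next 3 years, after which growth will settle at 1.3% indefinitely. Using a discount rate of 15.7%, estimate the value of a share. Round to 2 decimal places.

Two-stage DDM. Project D₁…D_3 at 0.293, terminal growth 0.013, discount at r = 0.157.
D_1 = 7.8614
D_2 = 10.1648
D_3 = 13.1431
Terminal value at t=3: TV = D_4/(r−g) = 13.3140/(0.157−0.013) = 92.4583
P₀ = 7.8614/(1+0.157)^1 + 10.1648/(1+0.157)^2 + 13.1431/(1+0.157)^3 + 92.4583/(1+0.157)^3 = 82.5701

$82.57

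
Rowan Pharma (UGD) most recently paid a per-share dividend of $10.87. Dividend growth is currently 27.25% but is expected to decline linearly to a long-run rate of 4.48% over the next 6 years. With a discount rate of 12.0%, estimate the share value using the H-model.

$249.76

H-model: P₀ = D₀[(1+g_L) + H(g_S−g_L)]/(r−g_L), with H = 6/2 = 3.
P₀ = 10.87 × [(1+0.0448) + 3×(0.2725−0.0448)] / (0.12−0.0448)
   = 10.87 × 1.7279 / 0.0752 = 249.7643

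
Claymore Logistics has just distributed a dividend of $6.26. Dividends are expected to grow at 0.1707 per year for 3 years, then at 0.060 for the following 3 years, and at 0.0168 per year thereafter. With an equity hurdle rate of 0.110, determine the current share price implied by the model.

Three-stage DDM. Project D₁…D_6; terminal Gordon value at t=6 with g = 0.0168; discount at r = 0.11.
D_1 = 7.3286
D_2 = 8.5796
D_3 = 10.0441
D_4 = 10.6467
D_5 = 11.2856
D_6 = 11.9627
TV_6 = 12.1637/(0.11−0.0168) = 130.5114
P₀ = Σ Dₜ/(1+r)ᵗ + TV_6/(1+r)^6 = 110.7931

$110.79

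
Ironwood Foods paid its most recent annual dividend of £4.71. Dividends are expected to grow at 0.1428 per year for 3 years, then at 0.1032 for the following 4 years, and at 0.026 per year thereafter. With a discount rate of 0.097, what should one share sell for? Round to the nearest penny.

£115.65

Three-stage DDM. Project D₁…D_7; terminal Gordon value at t=7 with g = 0.026; discount at r = 0.097.
D_1 = 5.3826
D_2 = 6.1512
D_3 = 7.0296
D_4 = 7.7551
D_5 = 8.5554
D_6 = 9.4383
D_7 = 10.4123
TV_7 = 10.6831/(0.097−0.026) = 150.4657
P₀ = Σ Dₜ/(1+r)ᵗ + TV_7/(1+r)^7 = 115.6483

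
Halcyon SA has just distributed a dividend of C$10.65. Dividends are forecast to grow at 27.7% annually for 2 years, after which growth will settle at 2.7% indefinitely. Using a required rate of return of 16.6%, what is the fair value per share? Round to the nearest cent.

C$118.82

Two-stage DDM. Project D₁…D_2 at 0.277, terminal growth 0.027, discount at r = 0.166.
D_1 = 13.6000
D_2 = 17.3673
Terminal value at t=2: TV = D_3/(r−g) = 17.8362/(0.166−0.027) = 128.3178
P₀ = 13.6000/(1+0.166)^1 + 17.3673/(1+0.166)^2 + 128.3178/(1+0.166)^2 = 118.8202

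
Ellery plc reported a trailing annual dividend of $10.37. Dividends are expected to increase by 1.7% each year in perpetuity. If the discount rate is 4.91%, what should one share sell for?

$328.54

Gordon growth model: P₀ = D₁/(r − g). D₁ = 10.37 × (1 + 0.017) = 10.5463.
P₀ = 10.5463 / (0.0491 − 0.017) = 10.5463 / 0.0321 = 328.5449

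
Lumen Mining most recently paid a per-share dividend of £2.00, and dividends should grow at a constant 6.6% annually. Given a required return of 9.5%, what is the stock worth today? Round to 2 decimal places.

Gordon growth model: P₀ = D₁/(r − g). D₁ = 2.00 × (1 + 0.066) = 2.1320.
P₀ = 2.1320 / (0.095 − 0.066) = 2.1320 / 0.029 = 73.5172

£73.52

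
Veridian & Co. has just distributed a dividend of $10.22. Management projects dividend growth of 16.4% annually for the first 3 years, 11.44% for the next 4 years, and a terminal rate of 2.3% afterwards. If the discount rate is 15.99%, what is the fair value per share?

$134.06

Three-stage DDM. Project D₁…D_7; terminal Gordon value at t=7 with g = 0.023; discount at r = 0.1599.
D_1 = 11.8961
D_2 = 13.8470
D_3 = 16.1180
D_4 = 17.9618
D_5 = 20.0167
D_6 = 22.3066
D_7 = 24.8585
TV_7 = 25.4302/(0.1599−0.023) = 185.7575
P₀ = Σ Dₜ/(1+r)ᵗ + TV_7/(1+r)^7 = 134.0626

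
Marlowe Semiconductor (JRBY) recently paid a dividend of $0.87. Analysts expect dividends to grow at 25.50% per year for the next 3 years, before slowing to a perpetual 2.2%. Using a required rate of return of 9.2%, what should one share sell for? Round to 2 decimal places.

Two-stage DDM. Project D₁…D_3 at 0.255, terminal growth 0.022, discount at r = 0.092.
D_1 = 1.0918
D_2 = 1.3703
D_3 = 1.7197
Terminal value at t=3: TV = D_4/(r−g) = 1.7575/(0.092−0.022) = 25.1075
P₀ = 1.0918/(1+0.092)^1 + 1.3703/(1+0.092)^2 + 1.7197/(1+0.092)^3 + 25.1075/(1+0.092)^3 = 22.7509

$22.75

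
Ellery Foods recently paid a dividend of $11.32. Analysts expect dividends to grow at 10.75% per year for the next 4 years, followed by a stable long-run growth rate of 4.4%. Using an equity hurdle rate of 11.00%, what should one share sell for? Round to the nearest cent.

$222.48

Two-stage DDM. Project D₁…D_4 at 0.1075, terminal growth 0.044, discount at r = 0.11.
D_1 = 12.5369
D_2 = 13.8846
D_3 = 15.3772
D_4 = 17.0303
Terminal value at t=4: TV = D_5/(r−g) = 17.7796/(0.11−0.044) = 269.3878
P₀ = 12.5369/(1+0.11)^1 + 13.8846/(1+0.11)^2 + 15.3772/(1+0.11)^3 + 17.0303/(1+0.11)^4 + 269.3878/(1+0.11)^4 = 222.4797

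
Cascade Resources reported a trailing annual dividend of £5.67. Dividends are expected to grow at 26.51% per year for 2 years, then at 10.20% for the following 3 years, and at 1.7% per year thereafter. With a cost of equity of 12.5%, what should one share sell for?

£97.65

Three-stage DDM. Project D₁…D_5; terminal Gordon value at t=5 with g = 0.017; discount at r = 0.125.
D_1 = 7.1731
D_2 = 9.0747
D_3 = 10.0003
D_4 = 11.0204
D_5 = 12.1444
TV_5 = 12.3509/(0.125−0.017) = 114.3602
P₀ = Σ Dₜ/(1+r)ᵗ + TV_5/(1+r)^5 = 97.6508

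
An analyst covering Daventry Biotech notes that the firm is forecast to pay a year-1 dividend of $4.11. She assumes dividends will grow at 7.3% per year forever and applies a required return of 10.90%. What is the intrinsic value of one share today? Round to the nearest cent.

Gordon growth model: P₀ = D₁/(r − g), with D₁ = 4.11 given directly.
P₀ = 4.1100 / (0.109 − 0.073) = 4.1100 / 0.036 = 114.1667

$114.17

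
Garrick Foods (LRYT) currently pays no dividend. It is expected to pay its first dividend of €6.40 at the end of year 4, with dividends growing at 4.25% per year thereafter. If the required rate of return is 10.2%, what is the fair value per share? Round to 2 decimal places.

€80.37

Deferred-dividend DDM. At t=3 the remaining stream is a growing perpetuity with first payment D_4 = 6.40.
V_3 = D_4/(r−g) = 6.40/(0.102−0.0425) = 107.5630
P₀ = V_3/(1+r)^3 = 107.5630/(1+0.102)^3 = 80.3745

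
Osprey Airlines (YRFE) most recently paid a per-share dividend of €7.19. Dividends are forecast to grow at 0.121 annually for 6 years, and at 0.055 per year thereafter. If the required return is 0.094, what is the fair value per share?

€272.16

Two-stage DDM. Project D₁…D_6 at 0.121, terminal growth 0.055, discount at r = 0.094.
D_1 = 8.0600
D_2 = 9.0352
D_3 = 10.1285
D_4 = 11.3541
D_5 = 12.7279
D_6 = 14.2680
Terminal value at t=6: TV = D_7/(r−g) = 15.0527/(0.094−0.055) = 385.9672
P₀ = 8.0600/(1+0.094)^1 + 9.0352/(1+0.094)^2 + 10.1285/(1+0.094)^3 + 11.3541/(1+0.094)^4 + 12.7279/(1+0.094)^5 + 14.2680/(1+0.094)^6 + 385.9672/(1+0.094)^6 = 272.1604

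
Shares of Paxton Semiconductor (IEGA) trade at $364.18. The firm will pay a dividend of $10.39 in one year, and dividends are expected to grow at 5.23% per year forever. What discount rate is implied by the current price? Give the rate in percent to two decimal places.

8.08%

Rearranging the constant-growth DDM: r = D₁/P₀ + g.
r = 10.3900 / 364.18 + 0.0523 = 0.02853 + 0.0523 = 0.08083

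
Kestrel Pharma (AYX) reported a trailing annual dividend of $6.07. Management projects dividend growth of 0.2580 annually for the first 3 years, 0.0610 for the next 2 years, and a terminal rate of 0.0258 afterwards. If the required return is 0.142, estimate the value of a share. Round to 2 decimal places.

$98.54

Three-stage DDM. Project D₁…D_5; terminal Gordon value at t=5 with g = 0.0258; discount at r = 0.142.
D_1 = 7.6361
D_2 = 9.6062
D_3 = 12.0846
D_4 = 12.8217
D_5 = 13.6038
TV_5 = 13.9548/(0.142−0.0258) = 120.0931
P₀ = Σ Dₜ/(1+r)ᵗ + TV_5/(1+r)^5 = 98.5368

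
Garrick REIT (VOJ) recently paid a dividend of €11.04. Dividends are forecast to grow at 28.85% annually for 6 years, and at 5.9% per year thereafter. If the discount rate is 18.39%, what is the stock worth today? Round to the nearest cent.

Two-stage DDM. Project D₁…D_6 at 0.2885, terminal growth 0.059, discount at r = 0.1839.
D_1 = 14.2250
D_2 = 18.3290
D_3 = 23.6169
D_4 = 30.4303
D_5 = 39.2095
D_6 = 50.5214
Terminal value at t=6: TV = D_7/(r−g) = 53.5022/(0.1839−0.059) = 428.3602
P₀ = 14.2250/(1+0.1839)^1 + 18.3290/(1+0.1839)^2 + 23.6169/(1+0.1839)^3 + 30.4303/(1+0.1839)^4 + 39.2095/(1+0.1839)^5 + 50.5214/(1+0.1839)^6 + 428.3602/(1+0.1839)^6 = 245.5884

€245.59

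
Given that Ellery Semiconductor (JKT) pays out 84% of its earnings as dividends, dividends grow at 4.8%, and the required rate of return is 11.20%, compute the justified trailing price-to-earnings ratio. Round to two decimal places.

13.76

Justified trailing P/E = b(1+g)/(r−g) = 0.84×(1+0.048)/(0.112−0.048) = 13.7550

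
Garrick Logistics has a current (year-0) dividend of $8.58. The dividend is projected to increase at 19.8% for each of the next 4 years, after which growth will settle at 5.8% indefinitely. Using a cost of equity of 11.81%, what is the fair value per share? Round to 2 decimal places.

$239.97

Two-stage DDM. Project D₁…D_4 at 0.198, terminal growth 0.058, discount at r = 0.1181.
D_1 = 10.2788
D_2 = 12.3141
D_3 = 14.7522
D_4 = 17.6732
Terminal value at t=4: TV = D_5/(r−g) = 18.6982/(0.1181−0.058) = 311.1184
P₀ = 10.2788/(1+0.1181)^1 + 12.3141/(1+0.1181)^2 + 14.7522/(1+0.1181)^3 + 17.6732/(1+0.1181)^4 + 311.1184/(1+0.1181)^4 = 239.9741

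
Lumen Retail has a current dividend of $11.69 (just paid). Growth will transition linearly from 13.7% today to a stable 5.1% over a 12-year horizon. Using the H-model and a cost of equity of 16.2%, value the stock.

H-model: P₀ = D₀[(1+g_L) + H(g_S−g_L)]/(r−g_L), with H = 12/2 = 6.
P₀ = 11.69 × [(1+0.051) + 6×(0.137−0.051)] / (0.162−0.051)
   = 11.69 × 1.5670 / 0.111 = 165.0291

$165.03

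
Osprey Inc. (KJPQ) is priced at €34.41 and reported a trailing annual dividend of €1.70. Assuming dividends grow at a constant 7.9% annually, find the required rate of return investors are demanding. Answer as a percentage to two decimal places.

13.23%

Rearranging the constant-growth DDM: r = D₁/P₀ + g.
D₁ = 1.70 × (1 + 0.079) = 1.8343.
r = 1.8343 / 34.41 + 0.079 = 0.05331 + 0.079 = 0.13231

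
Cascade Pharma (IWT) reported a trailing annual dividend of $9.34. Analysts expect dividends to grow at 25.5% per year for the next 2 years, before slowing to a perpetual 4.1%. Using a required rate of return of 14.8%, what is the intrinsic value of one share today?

Two-stage DDM. Project D₁…D_2 at 0.255, terminal growth 0.041, discount at r = 0.148.
D_1 = 11.7217
D_2 = 14.7107
Terminal value at t=2: TV = D_3/(r−g) = 15.3139/(0.148−0.041) = 143.1203
P₀ = 11.7217/(1+0.148)^1 + 14.7107/(1+0.148)^2 + 143.1203/(1+0.148)^2 = 129.9697

$129.97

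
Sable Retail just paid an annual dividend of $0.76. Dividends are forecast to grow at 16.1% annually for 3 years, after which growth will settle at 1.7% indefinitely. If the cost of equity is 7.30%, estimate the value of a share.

Two-stage DDM. Project D₁…D_3 at 0.161, terminal growth 0.017, discount at r = 0.073.
D_1 = 0.8824
D_2 = 1.0244
D_3 = 1.1894
Terminal value at t=3: TV = D_4/(r−g) = 1.2096/(0.073−0.017) = 21.5995
P₀ = 0.8824/(1+0.073)^1 + 1.0244/(1+0.073)^2 + 1.1894/(1+0.073)^3 + 21.5995/(1+0.073)^3 = 20.1590

$20.16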